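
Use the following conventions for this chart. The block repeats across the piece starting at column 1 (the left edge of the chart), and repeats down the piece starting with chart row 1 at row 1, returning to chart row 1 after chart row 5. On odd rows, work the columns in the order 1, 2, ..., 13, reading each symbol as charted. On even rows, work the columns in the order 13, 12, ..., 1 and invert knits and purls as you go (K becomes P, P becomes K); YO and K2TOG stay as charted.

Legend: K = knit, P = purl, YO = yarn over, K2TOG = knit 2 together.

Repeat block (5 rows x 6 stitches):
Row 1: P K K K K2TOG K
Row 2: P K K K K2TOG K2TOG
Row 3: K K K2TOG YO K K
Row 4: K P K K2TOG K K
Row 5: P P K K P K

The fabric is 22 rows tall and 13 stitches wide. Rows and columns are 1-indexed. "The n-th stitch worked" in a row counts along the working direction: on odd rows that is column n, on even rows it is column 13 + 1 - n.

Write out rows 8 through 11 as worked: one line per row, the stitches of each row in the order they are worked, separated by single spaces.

Rows as worked:
P P P YO K2TOG P P P P YO K2TOG P P
K P K K2TOG K K K P K K2TOG K K K
K P K P P K K P K P P K K
P K K K K2TOG K P K K K K2TOG K P

Derivation:
Row 8: chart row 3, WS - tiled (columns 1-13): K K K2TOG YO K K K K K2TOG YO K K K; work from column 13 back to 1 with K<->P swapped.
Row 9: chart row 4, RS - tile across columns 1-13 and work as-is.
Row 10: chart row 5, WS - tiled (columns 1-13): P P K K P K P P K K P K P; work from column 13 back to 1 with K<->P swapped.
Row 11: chart row 1, RS - tile across columns 1-13 and work as-is.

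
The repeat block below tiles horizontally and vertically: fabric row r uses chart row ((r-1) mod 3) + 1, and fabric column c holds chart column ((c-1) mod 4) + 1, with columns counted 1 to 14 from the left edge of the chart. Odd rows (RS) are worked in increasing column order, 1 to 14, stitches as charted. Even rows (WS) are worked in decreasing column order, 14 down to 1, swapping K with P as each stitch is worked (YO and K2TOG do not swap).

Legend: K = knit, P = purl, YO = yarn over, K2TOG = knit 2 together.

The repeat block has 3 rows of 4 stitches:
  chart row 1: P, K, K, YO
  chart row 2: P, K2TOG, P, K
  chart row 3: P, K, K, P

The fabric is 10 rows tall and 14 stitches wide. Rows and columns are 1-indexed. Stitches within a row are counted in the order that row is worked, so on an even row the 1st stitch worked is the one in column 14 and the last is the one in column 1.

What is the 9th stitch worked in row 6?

Result:
P

Derivation:
For row 6: chart row = ((6-1) mod 3) + 1 = 3; this is a WS (even) row.
Chart row 3 tiled across columns 1-14: P K K P P K K P P K K P P K
WS: work from column 14 back to column 1 (reverse the tiled row), swapping K<->P (YO and K2TOG unchanged).
Row 6 as worked: P K K P P K K P P K K P P K
The 9th stitch worked is P.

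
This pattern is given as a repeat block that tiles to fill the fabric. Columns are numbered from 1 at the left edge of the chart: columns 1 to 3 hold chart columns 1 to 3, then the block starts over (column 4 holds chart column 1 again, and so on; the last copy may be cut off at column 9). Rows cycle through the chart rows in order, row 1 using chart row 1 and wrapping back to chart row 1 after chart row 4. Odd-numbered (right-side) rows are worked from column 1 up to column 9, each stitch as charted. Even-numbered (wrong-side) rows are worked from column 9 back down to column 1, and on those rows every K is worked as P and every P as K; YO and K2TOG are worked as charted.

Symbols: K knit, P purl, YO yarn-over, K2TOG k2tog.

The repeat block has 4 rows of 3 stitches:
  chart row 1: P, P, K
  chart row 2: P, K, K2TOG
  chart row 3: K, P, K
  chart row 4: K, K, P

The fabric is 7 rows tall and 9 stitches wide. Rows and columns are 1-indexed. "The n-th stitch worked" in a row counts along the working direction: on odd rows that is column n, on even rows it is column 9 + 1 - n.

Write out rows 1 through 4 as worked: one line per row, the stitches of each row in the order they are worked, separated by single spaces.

Row 1: chart row 1, RS - tile across columns 1-9 and work as-is.
Row 2: chart row 2, WS - tiled (columns 1-9): P K K2TOG P K K2TOG P K K2TOG; work from column 9 back to 1 with K<->P swapped.
Row 3: chart row 3, RS - tile across columns 1-9 and work as-is.
Row 4: chart row 4, WS - tiled (columns 1-9): K K P K K P K K P; work from column 9 back to 1 with K<->P swapped.

Result:
P P K P P K P P K
K2TOG P K K2TOG P K K2TOG P K
K P K K P K K P K
K P P K P P K P P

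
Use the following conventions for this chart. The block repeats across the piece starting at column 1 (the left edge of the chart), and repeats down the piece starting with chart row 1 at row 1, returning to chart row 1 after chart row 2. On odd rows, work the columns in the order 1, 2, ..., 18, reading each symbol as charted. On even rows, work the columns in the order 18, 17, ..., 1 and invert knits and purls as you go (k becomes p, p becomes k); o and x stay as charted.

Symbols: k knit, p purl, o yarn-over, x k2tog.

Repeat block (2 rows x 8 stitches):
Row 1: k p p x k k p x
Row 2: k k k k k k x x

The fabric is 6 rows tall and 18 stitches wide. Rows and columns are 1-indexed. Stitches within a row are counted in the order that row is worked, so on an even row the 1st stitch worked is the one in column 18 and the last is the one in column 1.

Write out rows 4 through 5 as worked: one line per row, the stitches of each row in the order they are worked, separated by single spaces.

Rows as worked:
p p x x p p p p p p x x p p p p p p
k p p x k k p x k p p x k k p x k p

Derivation:
Row 4: chart row 2, WS - tiled (columns 1-18): k k k k k k x x k k k k k k x x k k; work from column 18 back to 1 with k<->p swapped.
Row 5: chart row 1, RS - tile across columns 1-18 and work as-is.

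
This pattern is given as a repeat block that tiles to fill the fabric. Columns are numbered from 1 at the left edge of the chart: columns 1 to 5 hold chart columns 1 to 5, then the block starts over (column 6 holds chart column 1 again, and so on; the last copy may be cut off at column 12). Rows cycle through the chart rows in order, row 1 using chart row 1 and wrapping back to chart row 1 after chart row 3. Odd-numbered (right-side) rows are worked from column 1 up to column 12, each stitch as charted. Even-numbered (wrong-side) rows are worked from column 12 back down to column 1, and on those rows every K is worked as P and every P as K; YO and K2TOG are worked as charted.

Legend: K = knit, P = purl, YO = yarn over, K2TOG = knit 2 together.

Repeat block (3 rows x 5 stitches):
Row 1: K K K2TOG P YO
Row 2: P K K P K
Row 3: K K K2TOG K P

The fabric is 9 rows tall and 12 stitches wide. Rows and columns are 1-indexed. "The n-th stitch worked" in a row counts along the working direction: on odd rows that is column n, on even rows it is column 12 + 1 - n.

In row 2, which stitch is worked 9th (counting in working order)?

== STITCH ==
K

Derivation:
Row 2: (2-1) mod 3 = 1, so use chart row 2. Even row -> WS.
Chart row 2 tiled across columns 1-12: P K K P K P K K P K P K
WS: work from column 12 back to column 1 (reverse the tiled row), swapping K<->P (YO and K2TOG unchanged).
Row 2 as worked: P K P K P P K P K P P K
Stitch 9 in working order -> K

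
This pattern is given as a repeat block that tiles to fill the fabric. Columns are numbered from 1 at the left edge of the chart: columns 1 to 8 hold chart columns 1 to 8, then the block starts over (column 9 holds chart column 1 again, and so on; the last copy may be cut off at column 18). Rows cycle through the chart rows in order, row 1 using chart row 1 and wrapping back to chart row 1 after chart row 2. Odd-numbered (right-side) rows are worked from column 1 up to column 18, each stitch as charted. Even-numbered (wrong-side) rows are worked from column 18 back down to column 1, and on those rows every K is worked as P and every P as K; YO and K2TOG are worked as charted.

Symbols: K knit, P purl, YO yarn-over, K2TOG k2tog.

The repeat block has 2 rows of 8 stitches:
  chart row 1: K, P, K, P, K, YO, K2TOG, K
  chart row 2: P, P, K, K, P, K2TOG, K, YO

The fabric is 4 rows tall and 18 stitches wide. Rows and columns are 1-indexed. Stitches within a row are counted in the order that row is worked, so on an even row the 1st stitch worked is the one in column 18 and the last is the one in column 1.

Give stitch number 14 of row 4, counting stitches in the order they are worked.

Result:
K

Derivation:
For row 4: chart row = ((4-1) mod 2) + 1 = 2; this is a WS (even) row.
Chart row 2 tiled across columns 1-18: P P K K P K2TOG K YO P P K K P K2TOG K YO P P
WS: work from column 18 back to column 1 (reverse the tiled row), swapping K<->P (YO and K2TOG unchanged).
Row 4 as worked: K K YO P K2TOG K P P K K YO P K2TOG K P P K K
The 14th stitch worked is K.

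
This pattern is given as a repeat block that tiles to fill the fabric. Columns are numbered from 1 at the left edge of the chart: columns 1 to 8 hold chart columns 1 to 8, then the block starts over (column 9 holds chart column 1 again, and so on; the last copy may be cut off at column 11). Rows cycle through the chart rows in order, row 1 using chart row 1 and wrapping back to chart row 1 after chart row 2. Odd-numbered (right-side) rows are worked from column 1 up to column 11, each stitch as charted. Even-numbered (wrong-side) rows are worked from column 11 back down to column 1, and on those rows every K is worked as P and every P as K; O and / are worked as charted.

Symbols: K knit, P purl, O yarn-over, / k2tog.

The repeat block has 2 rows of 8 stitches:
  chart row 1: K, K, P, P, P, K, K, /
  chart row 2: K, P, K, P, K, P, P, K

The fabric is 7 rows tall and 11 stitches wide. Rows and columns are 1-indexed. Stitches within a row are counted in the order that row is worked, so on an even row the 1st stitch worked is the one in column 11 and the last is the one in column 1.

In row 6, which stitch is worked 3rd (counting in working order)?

== STITCH ==
P

Derivation:
Row 6 uses chart row ((6-1) mod 2)+1 = 2. Row 6 is even, so WS.
Chart row 2 tiled across columns 1-11: K P K P K P P K K P K
WS row: flip the tiled sequence (start at column 11) and apply K<->P; O and / stay.
Row 6 as worked: P K P P K K P K P K P
The 3rd stitch worked is P.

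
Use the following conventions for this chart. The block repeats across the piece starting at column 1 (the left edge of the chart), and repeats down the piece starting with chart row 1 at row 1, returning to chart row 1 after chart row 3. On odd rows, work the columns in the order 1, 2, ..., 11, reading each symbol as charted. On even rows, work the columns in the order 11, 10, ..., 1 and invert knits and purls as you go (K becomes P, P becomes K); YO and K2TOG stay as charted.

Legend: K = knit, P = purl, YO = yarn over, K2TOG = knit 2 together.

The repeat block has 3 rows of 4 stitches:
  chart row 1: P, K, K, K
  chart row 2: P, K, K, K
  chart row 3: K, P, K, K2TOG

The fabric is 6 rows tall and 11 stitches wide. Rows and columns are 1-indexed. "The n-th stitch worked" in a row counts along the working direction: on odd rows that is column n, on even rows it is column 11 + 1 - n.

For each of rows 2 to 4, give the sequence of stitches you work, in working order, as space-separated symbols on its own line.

Result:
P P K P P P K P P P K
K P K K2TOG K P K K2TOG K P K
P P K P P P K P P P K

Derivation:
Row 2: chart row 2, WS - tiled (columns 1-11): P K K K P K K K P K K; work from column 11 back to 1 with K<->P swapped.
Row 3: chart row 3, RS - tile across columns 1-11 and work as-is.
Row 4: chart row 1, WS - tiled (columns 1-11): P K K K P K K K P K K; work from column 11 back to 1 with K<->P swapped.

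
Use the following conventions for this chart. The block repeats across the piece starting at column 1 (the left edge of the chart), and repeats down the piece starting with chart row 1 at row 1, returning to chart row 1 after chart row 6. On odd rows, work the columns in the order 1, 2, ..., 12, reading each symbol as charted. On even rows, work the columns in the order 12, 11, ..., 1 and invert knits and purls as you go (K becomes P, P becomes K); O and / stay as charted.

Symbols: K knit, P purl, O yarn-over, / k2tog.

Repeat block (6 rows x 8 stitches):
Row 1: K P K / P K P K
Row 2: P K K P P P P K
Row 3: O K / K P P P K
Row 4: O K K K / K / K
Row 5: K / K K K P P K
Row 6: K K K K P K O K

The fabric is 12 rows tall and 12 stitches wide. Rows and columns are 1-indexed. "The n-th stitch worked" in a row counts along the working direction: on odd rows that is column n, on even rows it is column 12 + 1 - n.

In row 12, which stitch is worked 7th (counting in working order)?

For row 12: chart row = ((12-1) mod 6) + 1 = 6; this is a WS (even) row.
Chart row 6 tiled across columns 1-12: K K K K P K O K K K K K
Wrong side: read the tiled row from column 12 down to 1 and exchange K with P (leave O, /).
Row 12 as worked: P P P P P O P K P P P P
Stitch 7 in working order -> P

Result:
P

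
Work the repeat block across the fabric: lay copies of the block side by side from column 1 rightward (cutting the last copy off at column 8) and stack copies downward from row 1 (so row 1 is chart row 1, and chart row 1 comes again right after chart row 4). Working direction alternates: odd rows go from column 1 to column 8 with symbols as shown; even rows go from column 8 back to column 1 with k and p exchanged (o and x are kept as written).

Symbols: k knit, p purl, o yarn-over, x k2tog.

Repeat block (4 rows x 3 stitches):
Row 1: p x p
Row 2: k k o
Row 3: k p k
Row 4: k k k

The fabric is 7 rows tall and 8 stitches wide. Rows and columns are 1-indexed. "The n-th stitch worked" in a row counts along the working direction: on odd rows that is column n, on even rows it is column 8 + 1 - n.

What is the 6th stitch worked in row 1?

Row 1 uses chart row ((1-1) mod 4)+1 = 1. Row 1 is odd, so RS.
Chart row 1 tiled across columns 1-8: p x p p x p p x
RS: work column 1 to column 8, symbols as charted — the tiled row is the row as worked.
Counting 6 along the worked row gives p.

== STITCH ==
p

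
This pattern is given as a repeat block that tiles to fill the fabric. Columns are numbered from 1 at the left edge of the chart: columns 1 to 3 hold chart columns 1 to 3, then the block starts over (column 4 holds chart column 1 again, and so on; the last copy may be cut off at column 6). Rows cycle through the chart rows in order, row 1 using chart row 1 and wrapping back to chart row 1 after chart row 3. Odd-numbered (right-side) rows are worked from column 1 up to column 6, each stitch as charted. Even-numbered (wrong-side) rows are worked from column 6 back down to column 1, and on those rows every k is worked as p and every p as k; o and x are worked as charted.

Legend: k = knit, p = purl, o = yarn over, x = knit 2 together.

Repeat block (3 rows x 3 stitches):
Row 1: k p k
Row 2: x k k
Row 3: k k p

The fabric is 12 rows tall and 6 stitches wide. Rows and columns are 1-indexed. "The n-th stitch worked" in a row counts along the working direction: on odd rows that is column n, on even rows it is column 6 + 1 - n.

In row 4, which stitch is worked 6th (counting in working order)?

Row 4 uses chart row ((4-1) mod 3)+1 = 1. Row 4 is even, so WS.
Chart row 1 tiled across columns 1-6: k p k k p k
WS: work from column 6 back to column 1 (reverse the tiled row), swapping k<->p (o and x unchanged).
Row 4 as worked: p k p p k p
Counting 6 along the worked row gives p.

Result:
p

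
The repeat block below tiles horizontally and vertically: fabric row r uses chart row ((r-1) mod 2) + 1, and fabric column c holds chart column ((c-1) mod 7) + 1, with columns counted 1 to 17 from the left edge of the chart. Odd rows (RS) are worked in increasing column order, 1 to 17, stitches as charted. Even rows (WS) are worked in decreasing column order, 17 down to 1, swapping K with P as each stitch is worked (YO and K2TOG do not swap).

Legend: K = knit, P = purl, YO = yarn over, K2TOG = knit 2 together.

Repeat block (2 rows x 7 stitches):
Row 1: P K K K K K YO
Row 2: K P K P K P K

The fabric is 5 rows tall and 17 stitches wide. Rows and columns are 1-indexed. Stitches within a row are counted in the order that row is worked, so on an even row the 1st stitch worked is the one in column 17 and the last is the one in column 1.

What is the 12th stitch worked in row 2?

Row 2: (2-1) mod 2 = 1, so use chart row 2. Even row -> WS.
Chart row 2 tiled across columns 1-17: K P K P K P K K P K P K P K K P K
WS row: flip the tiled sequence (start at column 17) and apply K<->P; YO and K2TOG stay.
Row 2 as worked: P K P P K P K P K P P K P K P K P
Counting 12 along the worked row gives K.

Stitch:
K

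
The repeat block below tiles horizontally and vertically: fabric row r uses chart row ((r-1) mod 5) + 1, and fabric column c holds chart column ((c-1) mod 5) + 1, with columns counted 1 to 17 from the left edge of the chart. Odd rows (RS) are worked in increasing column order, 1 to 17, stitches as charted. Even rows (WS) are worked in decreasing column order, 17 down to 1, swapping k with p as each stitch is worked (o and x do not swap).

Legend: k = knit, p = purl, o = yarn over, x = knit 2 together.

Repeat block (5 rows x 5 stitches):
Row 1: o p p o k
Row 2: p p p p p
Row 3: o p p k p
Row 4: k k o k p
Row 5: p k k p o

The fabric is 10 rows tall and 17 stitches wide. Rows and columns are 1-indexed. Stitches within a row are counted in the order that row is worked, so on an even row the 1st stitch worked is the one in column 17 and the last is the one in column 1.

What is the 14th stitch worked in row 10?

For row 10: chart row = ((10-1) mod 5) + 1 = 5; this is a WS (even) row.
Chart row 5 tiled across columns 1-17: p k k p o p k k p o p k k p o p k
WS: work from column 17 back to column 1 (reverse the tiled row), swapping k<->p (o and x unchanged).
Row 10 as worked: p k o k p p k o k p p k o k p p k
Stitch 14 in working order -> k

Result:
k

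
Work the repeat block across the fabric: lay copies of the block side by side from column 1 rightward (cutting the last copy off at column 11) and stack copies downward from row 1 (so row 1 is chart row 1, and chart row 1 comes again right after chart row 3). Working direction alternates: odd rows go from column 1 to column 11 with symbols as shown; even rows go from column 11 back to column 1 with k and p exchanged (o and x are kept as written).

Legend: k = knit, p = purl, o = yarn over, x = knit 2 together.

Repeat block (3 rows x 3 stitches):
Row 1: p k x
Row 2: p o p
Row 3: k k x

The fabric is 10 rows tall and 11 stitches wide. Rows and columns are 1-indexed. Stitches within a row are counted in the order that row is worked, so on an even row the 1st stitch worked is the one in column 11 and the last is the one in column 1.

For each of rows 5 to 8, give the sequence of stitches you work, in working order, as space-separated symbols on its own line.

Row 5: chart row 2, RS - tile across columns 1-11 and work as-is.
Row 6: chart row 3, WS - tiled (columns 1-11): k k x k k x k k x k k; work from column 11 back to 1 with k<->p swapped.
Row 7: chart row 1, RS - tile across columns 1-11 and work as-is.
Row 8: chart row 2, WS - tiled (columns 1-11): p o p p o p p o p p o; work from column 11 back to 1 with k<->p swapped.

Rows as worked:
p o p p o p p o p p o
p p x p p x p p x p p
p k x p k x p k x p k
o k k o k k o k k o k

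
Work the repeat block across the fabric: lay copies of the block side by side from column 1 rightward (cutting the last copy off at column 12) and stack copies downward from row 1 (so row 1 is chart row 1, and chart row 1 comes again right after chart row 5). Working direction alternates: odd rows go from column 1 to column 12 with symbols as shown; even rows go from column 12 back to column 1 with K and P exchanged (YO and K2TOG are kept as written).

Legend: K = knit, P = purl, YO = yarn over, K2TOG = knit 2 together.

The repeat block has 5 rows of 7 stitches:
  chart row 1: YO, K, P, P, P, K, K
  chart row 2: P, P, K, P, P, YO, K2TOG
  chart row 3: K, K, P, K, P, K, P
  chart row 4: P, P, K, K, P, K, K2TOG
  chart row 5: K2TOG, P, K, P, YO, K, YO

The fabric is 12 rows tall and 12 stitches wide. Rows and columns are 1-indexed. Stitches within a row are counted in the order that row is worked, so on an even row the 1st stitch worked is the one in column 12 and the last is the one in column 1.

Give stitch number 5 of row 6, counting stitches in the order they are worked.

Stitch:
YO

Derivation:
Row 6: (6-1) mod 5 = 0, so use chart row 1. Even row -> WS.
Chart row 1 tiled across columns 1-12: YO K P P P K K YO K P P P
WS: work from column 12 back to column 1 (reverse the tiled row), swapping K<->P (YO and K2TOG unchanged).
Row 6 as worked: K K K P YO P P K K K P YO
Stitch 5 in working order -> YO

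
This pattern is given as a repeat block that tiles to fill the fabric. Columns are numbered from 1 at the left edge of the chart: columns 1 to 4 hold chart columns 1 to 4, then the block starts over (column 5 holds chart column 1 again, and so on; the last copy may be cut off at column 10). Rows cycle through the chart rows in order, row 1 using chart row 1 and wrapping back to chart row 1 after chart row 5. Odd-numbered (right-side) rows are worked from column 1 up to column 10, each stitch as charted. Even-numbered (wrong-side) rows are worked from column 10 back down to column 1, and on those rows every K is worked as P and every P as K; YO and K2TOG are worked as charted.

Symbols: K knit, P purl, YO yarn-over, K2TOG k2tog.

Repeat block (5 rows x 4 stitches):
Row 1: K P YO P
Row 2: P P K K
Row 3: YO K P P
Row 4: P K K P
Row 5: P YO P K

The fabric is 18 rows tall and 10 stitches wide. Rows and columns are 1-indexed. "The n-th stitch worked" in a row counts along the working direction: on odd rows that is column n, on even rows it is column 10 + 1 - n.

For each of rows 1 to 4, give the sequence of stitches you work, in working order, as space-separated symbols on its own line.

Row 1: chart row 1, RS - tile across columns 1-10 and work as-is.
Row 2: chart row 2, WS - tiled (columns 1-10): P P K K P P K K P P; work from column 10 back to 1 with K<->P swapped.
Row 3: chart row 3, RS - tile across columns 1-10 and work as-is.
Row 4: chart row 4, WS - tiled (columns 1-10): P K K P P K K P P K; work from column 10 back to 1 with K<->P swapped.

Rows as worked:
K P YO P K P YO P K P
K K P P K K P P K K
YO K P P YO K P P YO K
P K K P P K K P P K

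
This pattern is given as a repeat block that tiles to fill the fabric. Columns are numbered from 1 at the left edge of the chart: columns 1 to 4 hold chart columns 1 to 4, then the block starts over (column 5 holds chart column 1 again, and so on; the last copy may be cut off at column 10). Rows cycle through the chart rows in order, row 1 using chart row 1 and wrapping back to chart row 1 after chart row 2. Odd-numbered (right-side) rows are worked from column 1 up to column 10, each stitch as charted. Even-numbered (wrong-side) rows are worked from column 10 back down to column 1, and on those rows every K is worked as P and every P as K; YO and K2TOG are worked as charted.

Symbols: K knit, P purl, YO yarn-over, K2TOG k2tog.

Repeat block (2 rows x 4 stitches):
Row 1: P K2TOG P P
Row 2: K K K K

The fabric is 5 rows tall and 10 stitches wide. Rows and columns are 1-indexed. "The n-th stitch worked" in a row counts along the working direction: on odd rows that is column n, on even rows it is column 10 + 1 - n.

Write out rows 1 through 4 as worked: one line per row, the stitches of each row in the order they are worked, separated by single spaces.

Row 1: chart row 1, RS - tile across columns 1-10 and work as-is.
Row 2: chart row 2, WS - tiled (columns 1-10): K K K K K K K K K K; work from column 10 back to 1 with K<->P swapped.
Row 3: chart row 1, RS - tile across columns 1-10 and work as-is.
Row 4: chart row 2, WS - tiled (columns 1-10): K K K K K K K K K K; work from column 10 back to 1 with K<->P swapped.

Rows as worked:
P K2TOG P P P K2TOG P P P K2TOG
P P P P P P P P P P
P K2TOG P P P K2TOG P P P K2TOG
P P P P P P P P P P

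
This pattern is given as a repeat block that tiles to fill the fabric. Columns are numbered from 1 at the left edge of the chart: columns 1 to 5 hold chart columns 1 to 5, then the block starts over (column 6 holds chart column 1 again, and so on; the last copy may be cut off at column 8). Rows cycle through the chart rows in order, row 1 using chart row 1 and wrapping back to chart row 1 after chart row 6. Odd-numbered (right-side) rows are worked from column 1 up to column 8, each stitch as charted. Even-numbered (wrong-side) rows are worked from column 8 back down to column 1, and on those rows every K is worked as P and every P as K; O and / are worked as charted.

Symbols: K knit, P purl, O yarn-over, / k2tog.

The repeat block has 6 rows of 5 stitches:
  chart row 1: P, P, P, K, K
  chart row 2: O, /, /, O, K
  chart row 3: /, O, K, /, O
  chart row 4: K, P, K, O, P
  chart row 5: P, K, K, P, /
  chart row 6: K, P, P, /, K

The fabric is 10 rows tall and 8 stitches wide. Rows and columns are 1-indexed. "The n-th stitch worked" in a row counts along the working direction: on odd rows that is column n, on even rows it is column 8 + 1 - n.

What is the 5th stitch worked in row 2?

== STITCH ==
O

Derivation:
Row 2: (2-1) mod 6 = 1, so use chart row 2. Even row -> WS.
Chart row 2 tiled across columns 1-8: O / / O K O / /
WS row: flip the tiled sequence (start at column 8) and apply K<->P; O and / stay.
Row 2 as worked: / / O P O / / O
The 5th stitch worked is O.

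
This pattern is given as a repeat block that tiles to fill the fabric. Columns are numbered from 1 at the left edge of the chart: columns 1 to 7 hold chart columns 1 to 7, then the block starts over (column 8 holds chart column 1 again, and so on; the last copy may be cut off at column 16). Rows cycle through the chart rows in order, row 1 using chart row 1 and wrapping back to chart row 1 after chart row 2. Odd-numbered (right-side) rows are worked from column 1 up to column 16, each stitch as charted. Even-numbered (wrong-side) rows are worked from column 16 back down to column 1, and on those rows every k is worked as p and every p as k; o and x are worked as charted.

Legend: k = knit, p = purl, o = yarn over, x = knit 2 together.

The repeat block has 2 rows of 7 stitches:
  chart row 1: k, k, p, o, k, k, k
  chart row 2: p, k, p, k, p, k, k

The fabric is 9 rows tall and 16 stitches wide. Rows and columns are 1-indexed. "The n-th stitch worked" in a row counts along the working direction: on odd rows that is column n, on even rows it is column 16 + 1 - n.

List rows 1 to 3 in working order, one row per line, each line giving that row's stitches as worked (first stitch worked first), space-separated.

== ROWS AS WORKED ==
k k p o k k k k k p o k k k k k
p k p p k p k p k p p k p k p k
k k p o k k k k k p o k k k k k

Derivation:
Row 1: chart row 1, RS - tile across columns 1-16 and work as-is.
Row 2: chart row 2, WS - tiled (columns 1-16): p k p k p k k p k p k p k k p k; work from column 16 back to 1 with k<->p swapped.
Row 3: chart row 1, RS - tile across columns 1-16 and work as-is.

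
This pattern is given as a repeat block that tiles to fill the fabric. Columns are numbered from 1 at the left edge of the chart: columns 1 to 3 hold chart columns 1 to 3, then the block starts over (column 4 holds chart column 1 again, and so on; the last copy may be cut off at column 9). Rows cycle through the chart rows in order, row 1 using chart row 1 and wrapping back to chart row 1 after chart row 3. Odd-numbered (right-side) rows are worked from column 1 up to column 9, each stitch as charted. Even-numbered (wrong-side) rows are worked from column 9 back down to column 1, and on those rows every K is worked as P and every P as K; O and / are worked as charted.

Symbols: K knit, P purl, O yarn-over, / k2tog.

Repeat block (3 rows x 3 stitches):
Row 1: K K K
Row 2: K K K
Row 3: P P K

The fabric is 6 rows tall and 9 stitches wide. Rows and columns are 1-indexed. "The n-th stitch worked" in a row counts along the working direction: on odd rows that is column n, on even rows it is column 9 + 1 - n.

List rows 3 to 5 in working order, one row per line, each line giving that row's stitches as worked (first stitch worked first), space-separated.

Result:
P P K P P K P P K
P P P P P P P P P
K K K K K K K K K

Derivation:
Row 3: chart row 3, RS - tile across columns 1-9 and work as-is.
Row 4: chart row 1, WS - tiled (columns 1-9): K K K K K K K K K; work from column 9 back to 1 with K<->P swapped.
Row 5: chart row 2, RS - tile across columns 1-9 and work as-is.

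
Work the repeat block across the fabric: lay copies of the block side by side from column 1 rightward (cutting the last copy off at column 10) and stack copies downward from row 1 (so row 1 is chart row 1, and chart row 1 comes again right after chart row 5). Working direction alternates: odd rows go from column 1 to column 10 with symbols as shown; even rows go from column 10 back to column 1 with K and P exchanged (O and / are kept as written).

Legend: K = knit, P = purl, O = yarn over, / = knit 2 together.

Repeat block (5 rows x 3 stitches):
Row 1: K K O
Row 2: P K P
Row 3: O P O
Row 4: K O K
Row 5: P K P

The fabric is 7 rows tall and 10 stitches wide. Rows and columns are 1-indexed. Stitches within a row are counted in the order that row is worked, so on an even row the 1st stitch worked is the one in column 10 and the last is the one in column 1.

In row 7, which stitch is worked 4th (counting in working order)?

Row 7 uses chart row ((7-1) mod 5)+1 = 2. Row 7 is odd, so RS.
Chart row 2 tiled across columns 1-10: P K P P K P P K P P
RS: work column 1 to column 10, symbols as charted — the tiled row is the row as worked.
Stitch 4 in working order -> P

== STITCH ==
P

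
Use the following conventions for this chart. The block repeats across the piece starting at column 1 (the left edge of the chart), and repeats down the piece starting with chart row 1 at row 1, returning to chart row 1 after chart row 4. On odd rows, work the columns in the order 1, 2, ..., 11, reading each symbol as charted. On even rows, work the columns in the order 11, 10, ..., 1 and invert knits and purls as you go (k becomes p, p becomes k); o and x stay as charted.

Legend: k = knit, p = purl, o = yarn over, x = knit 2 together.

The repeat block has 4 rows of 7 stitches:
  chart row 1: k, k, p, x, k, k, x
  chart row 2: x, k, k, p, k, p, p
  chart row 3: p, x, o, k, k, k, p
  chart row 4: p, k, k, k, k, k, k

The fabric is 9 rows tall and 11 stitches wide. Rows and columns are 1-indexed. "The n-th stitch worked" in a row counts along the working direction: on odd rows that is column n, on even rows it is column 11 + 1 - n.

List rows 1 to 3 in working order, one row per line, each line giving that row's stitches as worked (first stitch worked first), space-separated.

Row 1: chart row 1, RS - tile across columns 1-11 and work as-is.
Row 2: chart row 2, WS - tiled (columns 1-11): x k k p k p p x k k p; work from column 11 back to 1 with k<->p swapped.
Row 3: chart row 3, RS - tile across columns 1-11 and work as-is.

Result:
k k p x k k x k k p x
k p p x k k p k p p x
p x o k k k p p x o k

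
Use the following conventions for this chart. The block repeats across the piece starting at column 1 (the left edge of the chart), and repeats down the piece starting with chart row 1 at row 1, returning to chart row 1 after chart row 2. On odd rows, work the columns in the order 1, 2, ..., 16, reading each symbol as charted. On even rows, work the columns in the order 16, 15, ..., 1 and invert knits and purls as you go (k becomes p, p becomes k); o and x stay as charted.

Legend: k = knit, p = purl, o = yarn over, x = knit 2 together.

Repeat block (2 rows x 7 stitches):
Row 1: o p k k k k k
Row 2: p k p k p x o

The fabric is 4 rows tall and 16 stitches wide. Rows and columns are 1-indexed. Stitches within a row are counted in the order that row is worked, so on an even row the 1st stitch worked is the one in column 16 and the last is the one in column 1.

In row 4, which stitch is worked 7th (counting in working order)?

== STITCH ==
k

Derivation:
For row 4: chart row = ((4-1) mod 2) + 1 = 2; this is a WS (even) row.
Chart row 2 tiled across columns 1-16: p k p k p x o p k p k p x o p k
WS row: flip the tiled sequence (start at column 16) and apply k<->p; o and x stay.
Row 4 as worked: p k o x k p k p k o x k p k p k
Stitch 7 in working order -> k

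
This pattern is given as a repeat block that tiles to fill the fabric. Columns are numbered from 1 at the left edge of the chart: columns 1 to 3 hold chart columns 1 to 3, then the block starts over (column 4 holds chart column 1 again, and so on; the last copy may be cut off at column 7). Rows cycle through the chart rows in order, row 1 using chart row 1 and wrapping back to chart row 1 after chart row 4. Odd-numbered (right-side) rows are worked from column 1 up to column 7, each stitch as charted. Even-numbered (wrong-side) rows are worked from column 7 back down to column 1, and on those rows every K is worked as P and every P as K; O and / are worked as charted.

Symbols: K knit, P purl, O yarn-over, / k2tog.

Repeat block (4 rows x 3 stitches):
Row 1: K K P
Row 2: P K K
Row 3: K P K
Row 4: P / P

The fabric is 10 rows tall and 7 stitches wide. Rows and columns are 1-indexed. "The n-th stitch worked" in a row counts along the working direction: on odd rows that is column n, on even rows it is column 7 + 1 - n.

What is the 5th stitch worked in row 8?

Stitch:
K

Derivation:
Row 8 uses chart row ((8-1) mod 4)+1 = 4. Row 8 is even, so WS.
Chart row 4 tiled across columns 1-7: P / P P / P P
WS: work from column 7 back to column 1 (reverse the tiled row), swapping K<->P (O and / unchanged).
Row 8 as worked: K K / K K / K
The 5th stitch worked is K.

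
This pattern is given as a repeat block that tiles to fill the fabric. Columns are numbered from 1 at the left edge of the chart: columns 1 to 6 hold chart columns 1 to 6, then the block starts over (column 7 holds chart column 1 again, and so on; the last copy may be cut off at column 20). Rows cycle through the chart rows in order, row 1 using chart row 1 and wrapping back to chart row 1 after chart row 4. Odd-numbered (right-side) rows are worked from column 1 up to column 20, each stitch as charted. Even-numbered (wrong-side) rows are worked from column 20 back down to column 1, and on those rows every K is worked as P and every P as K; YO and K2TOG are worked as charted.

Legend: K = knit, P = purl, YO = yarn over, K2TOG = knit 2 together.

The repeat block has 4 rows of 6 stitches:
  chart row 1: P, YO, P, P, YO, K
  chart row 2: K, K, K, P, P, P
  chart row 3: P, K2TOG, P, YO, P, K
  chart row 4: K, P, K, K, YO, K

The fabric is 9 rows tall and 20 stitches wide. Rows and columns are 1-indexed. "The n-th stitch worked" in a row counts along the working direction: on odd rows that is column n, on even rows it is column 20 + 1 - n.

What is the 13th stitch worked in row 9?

Row 9: (9-1) mod 4 = 0, so use chart row 1. Odd row -> RS.
Chart row 1 tiled across columns 1-20: P YO P P YO K P YO P P YO K P YO P P YO K P YO
RS row: no reversal, no swap; stitch n worked = column n.
The 13th stitch worked is P.

Result:
P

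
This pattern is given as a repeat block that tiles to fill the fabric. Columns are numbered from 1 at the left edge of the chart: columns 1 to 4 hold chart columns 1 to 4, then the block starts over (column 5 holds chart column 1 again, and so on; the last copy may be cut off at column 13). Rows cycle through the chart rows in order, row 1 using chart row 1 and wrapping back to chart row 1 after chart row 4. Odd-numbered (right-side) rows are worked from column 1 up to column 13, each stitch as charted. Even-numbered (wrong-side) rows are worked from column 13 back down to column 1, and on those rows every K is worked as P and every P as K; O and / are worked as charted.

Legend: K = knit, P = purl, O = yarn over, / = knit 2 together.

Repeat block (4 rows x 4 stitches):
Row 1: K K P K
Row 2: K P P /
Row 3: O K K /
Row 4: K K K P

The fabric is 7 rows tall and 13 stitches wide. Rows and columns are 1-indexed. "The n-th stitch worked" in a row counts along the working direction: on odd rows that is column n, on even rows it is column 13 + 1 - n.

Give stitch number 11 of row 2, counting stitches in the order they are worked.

== STITCH ==
K

Derivation:
Row 2 uses chart row ((2-1) mod 4)+1 = 2. Row 2 is even, so WS.
Chart row 2 tiled across columns 1-13: K P P / K P P / K P P / K
WS: work from column 13 back to column 1 (reverse the tiled row), swapping K<->P (O and / unchanged).
Row 2 as worked: P / K K P / K K P / K K P
Stitch 11 in working order -> K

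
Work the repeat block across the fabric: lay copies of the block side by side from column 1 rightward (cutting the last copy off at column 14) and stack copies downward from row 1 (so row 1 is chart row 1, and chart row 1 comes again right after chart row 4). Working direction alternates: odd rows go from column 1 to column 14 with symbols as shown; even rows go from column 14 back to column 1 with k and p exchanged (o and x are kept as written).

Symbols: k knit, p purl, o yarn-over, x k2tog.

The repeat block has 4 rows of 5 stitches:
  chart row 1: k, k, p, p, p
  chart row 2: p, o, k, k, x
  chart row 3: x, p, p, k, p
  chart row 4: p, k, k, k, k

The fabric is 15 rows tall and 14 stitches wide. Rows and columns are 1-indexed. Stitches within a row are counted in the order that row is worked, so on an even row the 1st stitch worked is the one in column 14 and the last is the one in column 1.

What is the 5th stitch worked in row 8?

Row 8: (8-1) mod 4 = 3, so use chart row 4. Even row -> WS.
Chart row 4 tiled across columns 1-14: p k k k k p k k k k p k k k
WS: work from column 14 back to column 1 (reverse the tiled row), swapping k<->p (o and x unchanged).
Row 8 as worked: p p p k p p p p k p p p p k
Stitch 5 in working order -> p

== STITCH ==
p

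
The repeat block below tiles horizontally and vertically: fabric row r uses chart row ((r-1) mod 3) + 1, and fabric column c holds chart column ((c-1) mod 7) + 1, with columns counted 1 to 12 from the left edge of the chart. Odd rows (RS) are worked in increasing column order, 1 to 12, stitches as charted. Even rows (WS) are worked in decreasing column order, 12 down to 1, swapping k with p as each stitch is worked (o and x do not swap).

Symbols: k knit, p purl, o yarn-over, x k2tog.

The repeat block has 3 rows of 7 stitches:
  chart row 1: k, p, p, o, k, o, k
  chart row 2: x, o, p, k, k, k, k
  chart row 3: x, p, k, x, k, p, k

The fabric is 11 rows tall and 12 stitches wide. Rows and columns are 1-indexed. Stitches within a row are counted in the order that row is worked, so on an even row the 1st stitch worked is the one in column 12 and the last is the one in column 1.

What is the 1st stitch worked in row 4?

== STITCH ==
p

Derivation:
Row 4 uses chart row ((4-1) mod 3)+1 = 1. Row 4 is even, so WS.
Chart row 1 tiled across columns 1-12: k p p o k o k k p p o k
WS: work from column 12 back to column 1 (reverse the tiled row), swapping k<->p (o and x unchanged).
Row 4 as worked: p o k k p p o p o k k p
The 1st stitch worked is p.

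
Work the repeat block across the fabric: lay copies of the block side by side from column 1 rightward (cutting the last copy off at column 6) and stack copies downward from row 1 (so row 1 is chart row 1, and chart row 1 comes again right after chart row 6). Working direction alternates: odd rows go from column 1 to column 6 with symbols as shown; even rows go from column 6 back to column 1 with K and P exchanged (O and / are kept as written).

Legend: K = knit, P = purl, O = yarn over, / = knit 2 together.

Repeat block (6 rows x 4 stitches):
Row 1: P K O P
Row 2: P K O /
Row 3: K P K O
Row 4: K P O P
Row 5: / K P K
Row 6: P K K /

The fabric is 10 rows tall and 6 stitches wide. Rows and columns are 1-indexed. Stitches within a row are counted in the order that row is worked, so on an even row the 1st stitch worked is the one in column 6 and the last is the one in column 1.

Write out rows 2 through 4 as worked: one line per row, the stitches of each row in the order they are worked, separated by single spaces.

Rows as worked:
P K / O P K
K P K O K P
K P K O K P

Derivation:
Row 2: chart row 2, WS - tiled (columns 1-6): P K O / P K; work from column 6 back to 1 with K<->P swapped.
Row 3: chart row 3, RS - tile across columns 1-6 and work as-is.
Row 4: chart row 4, WS - tiled (columns 1-6): K P O P K P; work from column 6 back to 1 with K<->P swapped.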